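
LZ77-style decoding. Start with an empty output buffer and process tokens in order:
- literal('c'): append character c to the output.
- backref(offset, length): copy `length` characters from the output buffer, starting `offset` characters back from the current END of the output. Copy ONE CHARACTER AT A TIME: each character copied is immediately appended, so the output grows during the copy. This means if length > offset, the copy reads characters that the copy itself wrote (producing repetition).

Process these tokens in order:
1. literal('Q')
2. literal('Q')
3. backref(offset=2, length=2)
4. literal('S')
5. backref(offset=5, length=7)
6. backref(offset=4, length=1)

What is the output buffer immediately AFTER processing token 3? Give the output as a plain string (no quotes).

Token 1: literal('Q'). Output: "Q"
Token 2: literal('Q'). Output: "QQ"
Token 3: backref(off=2, len=2). Copied 'QQ' from pos 0. Output: "QQQQ"

Answer: QQQQ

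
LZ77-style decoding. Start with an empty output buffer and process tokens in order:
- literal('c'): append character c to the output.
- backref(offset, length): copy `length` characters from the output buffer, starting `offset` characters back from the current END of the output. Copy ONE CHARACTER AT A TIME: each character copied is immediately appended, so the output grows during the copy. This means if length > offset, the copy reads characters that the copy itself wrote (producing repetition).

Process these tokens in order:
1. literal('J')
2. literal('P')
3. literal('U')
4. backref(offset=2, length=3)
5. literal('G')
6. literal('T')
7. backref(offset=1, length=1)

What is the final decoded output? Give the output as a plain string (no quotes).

Answer: JPUPUPGTT

Derivation:
Token 1: literal('J'). Output: "J"
Token 2: literal('P'). Output: "JP"
Token 3: literal('U'). Output: "JPU"
Token 4: backref(off=2, len=3) (overlapping!). Copied 'PUP' from pos 1. Output: "JPUPUP"
Token 5: literal('G'). Output: "JPUPUPG"
Token 6: literal('T'). Output: "JPUPUPGT"
Token 7: backref(off=1, len=1). Copied 'T' from pos 7. Output: "JPUPUPGTT"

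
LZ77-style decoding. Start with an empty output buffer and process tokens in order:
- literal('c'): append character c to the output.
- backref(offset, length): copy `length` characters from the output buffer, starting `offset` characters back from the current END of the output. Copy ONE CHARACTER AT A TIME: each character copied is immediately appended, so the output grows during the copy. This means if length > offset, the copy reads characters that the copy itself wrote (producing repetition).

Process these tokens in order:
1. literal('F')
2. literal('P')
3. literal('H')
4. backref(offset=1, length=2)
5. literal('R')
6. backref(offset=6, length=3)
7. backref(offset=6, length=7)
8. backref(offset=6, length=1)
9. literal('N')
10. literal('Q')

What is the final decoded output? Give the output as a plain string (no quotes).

Answer: FPHHHRFPHHHRFPHHHNQ

Derivation:
Token 1: literal('F'). Output: "F"
Token 2: literal('P'). Output: "FP"
Token 3: literal('H'). Output: "FPH"
Token 4: backref(off=1, len=2) (overlapping!). Copied 'HH' from pos 2. Output: "FPHHH"
Token 5: literal('R'). Output: "FPHHHR"
Token 6: backref(off=6, len=3). Copied 'FPH' from pos 0. Output: "FPHHHRFPH"
Token 7: backref(off=6, len=7) (overlapping!). Copied 'HHRFPHH' from pos 3. Output: "FPHHHRFPHHHRFPHH"
Token 8: backref(off=6, len=1). Copied 'H' from pos 10. Output: "FPHHHRFPHHHRFPHHH"
Token 9: literal('N'). Output: "FPHHHRFPHHHRFPHHHN"
Token 10: literal('Q'). Output: "FPHHHRFPHHHRFPHHHNQ"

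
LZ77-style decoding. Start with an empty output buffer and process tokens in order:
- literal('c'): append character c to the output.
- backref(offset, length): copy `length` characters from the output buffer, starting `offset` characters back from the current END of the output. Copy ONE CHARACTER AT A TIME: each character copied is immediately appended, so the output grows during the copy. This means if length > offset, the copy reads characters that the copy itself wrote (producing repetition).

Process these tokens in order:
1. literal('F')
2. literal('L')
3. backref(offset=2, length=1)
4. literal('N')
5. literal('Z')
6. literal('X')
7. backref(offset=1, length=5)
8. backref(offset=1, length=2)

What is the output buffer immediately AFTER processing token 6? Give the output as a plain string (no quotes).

Answer: FLFNZX

Derivation:
Token 1: literal('F'). Output: "F"
Token 2: literal('L'). Output: "FL"
Token 3: backref(off=2, len=1). Copied 'F' from pos 0. Output: "FLF"
Token 4: literal('N'). Output: "FLFN"
Token 5: literal('Z'). Output: "FLFNZ"
Token 6: literal('X'). Output: "FLFNZX"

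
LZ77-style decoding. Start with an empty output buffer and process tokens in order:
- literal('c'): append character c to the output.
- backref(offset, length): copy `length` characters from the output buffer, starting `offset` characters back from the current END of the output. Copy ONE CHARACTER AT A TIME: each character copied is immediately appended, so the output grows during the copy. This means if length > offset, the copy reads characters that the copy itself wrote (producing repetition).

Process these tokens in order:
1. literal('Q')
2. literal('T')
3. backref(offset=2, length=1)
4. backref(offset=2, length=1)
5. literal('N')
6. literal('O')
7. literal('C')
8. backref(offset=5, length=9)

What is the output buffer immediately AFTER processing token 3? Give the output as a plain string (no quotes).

Answer: QTQ

Derivation:
Token 1: literal('Q'). Output: "Q"
Token 2: literal('T'). Output: "QT"
Token 3: backref(off=2, len=1). Copied 'Q' from pos 0. Output: "QTQ"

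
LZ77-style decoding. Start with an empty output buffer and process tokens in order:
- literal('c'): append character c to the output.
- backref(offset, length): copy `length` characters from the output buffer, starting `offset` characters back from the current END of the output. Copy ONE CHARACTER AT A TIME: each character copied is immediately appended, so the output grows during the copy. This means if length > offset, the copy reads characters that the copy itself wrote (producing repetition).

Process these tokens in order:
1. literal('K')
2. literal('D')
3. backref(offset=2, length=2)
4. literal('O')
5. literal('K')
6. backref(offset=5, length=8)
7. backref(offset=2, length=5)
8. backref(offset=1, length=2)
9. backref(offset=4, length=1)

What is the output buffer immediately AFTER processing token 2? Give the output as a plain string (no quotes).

Answer: KD

Derivation:
Token 1: literal('K'). Output: "K"
Token 2: literal('D'). Output: "KD"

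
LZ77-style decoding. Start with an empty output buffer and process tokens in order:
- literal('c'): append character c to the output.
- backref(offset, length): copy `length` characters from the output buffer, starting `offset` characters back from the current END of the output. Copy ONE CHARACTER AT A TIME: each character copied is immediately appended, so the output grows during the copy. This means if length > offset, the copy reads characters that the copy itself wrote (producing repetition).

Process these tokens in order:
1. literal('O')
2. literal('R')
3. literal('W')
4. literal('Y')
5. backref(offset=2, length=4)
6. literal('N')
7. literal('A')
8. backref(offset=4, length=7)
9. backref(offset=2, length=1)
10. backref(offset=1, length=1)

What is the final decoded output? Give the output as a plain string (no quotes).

Token 1: literal('O'). Output: "O"
Token 2: literal('R'). Output: "OR"
Token 3: literal('W'). Output: "ORW"
Token 4: literal('Y'). Output: "ORWY"
Token 5: backref(off=2, len=4) (overlapping!). Copied 'WYWY' from pos 2. Output: "ORWYWYWY"
Token 6: literal('N'). Output: "ORWYWYWYN"
Token 7: literal('A'). Output: "ORWYWYWYNA"
Token 8: backref(off=4, len=7) (overlapping!). Copied 'WYNAWYN' from pos 6. Output: "ORWYWYWYNAWYNAWYN"
Token 9: backref(off=2, len=1). Copied 'Y' from pos 15. Output: "ORWYWYWYNAWYNAWYNY"
Token 10: backref(off=1, len=1). Copied 'Y' from pos 17. Output: "ORWYWYWYNAWYNAWYNYY"

Answer: ORWYWYWYNAWYNAWYNYY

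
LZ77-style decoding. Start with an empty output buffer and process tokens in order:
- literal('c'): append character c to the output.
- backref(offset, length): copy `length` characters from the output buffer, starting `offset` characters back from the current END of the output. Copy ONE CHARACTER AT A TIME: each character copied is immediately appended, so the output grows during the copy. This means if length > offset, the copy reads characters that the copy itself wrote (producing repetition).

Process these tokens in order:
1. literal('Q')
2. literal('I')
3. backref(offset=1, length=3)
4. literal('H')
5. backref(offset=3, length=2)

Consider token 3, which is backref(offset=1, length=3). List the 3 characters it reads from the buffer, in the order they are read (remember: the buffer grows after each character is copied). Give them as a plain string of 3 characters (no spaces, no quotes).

Answer: III

Derivation:
Token 1: literal('Q'). Output: "Q"
Token 2: literal('I'). Output: "QI"
Token 3: backref(off=1, len=3). Buffer before: "QI" (len 2)
  byte 1: read out[1]='I', append. Buffer now: "QII"
  byte 2: read out[2]='I', append. Buffer now: "QIII"
  byte 3: read out[3]='I', append. Buffer now: "QIIII"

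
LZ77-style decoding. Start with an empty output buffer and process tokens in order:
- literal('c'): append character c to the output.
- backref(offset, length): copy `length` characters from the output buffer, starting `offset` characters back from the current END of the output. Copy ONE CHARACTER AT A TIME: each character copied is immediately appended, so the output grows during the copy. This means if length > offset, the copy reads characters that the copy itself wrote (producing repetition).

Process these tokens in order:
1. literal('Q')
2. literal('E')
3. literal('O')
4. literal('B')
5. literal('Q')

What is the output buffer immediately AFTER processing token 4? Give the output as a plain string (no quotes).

Answer: QEOB

Derivation:
Token 1: literal('Q'). Output: "Q"
Token 2: literal('E'). Output: "QE"
Token 3: literal('O'). Output: "QEO"
Token 4: literal('B'). Output: "QEOB"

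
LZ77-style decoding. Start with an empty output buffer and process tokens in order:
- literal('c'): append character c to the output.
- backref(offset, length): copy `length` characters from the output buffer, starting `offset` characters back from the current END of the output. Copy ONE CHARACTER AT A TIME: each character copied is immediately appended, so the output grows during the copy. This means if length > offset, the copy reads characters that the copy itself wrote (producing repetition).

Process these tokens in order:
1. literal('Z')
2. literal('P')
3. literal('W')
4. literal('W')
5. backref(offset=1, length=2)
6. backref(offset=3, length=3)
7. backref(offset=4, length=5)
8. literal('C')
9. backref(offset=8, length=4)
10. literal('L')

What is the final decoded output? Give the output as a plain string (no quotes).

Answer: ZPWWWWWWWWWWWWCWWWWL

Derivation:
Token 1: literal('Z'). Output: "Z"
Token 2: literal('P'). Output: "ZP"
Token 3: literal('W'). Output: "ZPW"
Token 4: literal('W'). Output: "ZPWW"
Token 5: backref(off=1, len=2) (overlapping!). Copied 'WW' from pos 3. Output: "ZPWWWW"
Token 6: backref(off=3, len=3). Copied 'WWW' from pos 3. Output: "ZPWWWWWWW"
Token 7: backref(off=4, len=5) (overlapping!). Copied 'WWWWW' from pos 5. Output: "ZPWWWWWWWWWWWW"
Token 8: literal('C'). Output: "ZPWWWWWWWWWWWWC"
Token 9: backref(off=8, len=4). Copied 'WWWW' from pos 7. Output: "ZPWWWWWWWWWWWWCWWWW"
Token 10: literal('L'). Output: "ZPWWWWWWWWWWWWCWWWWL"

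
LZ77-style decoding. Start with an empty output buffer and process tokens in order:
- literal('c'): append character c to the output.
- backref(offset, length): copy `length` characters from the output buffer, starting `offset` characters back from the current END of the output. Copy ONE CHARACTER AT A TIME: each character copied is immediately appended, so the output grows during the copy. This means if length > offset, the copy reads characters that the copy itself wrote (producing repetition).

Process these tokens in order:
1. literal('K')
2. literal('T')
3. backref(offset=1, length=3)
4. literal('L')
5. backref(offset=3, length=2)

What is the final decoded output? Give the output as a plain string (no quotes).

Token 1: literal('K'). Output: "K"
Token 2: literal('T'). Output: "KT"
Token 3: backref(off=1, len=3) (overlapping!). Copied 'TTT' from pos 1. Output: "KTTTT"
Token 4: literal('L'). Output: "KTTTTL"
Token 5: backref(off=3, len=2). Copied 'TT' from pos 3. Output: "KTTTTLTT"

Answer: KTTTTLTT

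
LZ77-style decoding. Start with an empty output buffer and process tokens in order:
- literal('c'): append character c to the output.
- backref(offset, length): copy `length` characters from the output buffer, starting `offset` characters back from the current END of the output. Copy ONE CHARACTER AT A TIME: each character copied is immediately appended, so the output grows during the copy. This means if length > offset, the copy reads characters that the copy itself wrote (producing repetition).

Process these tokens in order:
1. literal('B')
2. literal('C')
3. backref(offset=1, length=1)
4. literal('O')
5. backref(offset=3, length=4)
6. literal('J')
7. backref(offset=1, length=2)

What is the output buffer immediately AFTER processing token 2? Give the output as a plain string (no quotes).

Token 1: literal('B'). Output: "B"
Token 2: literal('C'). Output: "BC"

Answer: BC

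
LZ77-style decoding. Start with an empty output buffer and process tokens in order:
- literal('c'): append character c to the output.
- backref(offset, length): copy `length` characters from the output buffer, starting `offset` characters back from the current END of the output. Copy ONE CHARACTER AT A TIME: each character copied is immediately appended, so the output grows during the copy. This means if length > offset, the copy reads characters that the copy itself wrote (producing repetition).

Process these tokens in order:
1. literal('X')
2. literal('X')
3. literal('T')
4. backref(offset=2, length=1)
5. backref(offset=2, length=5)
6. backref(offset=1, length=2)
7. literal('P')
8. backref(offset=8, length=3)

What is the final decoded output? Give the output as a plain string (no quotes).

Token 1: literal('X'). Output: "X"
Token 2: literal('X'). Output: "XX"
Token 3: literal('T'). Output: "XXT"
Token 4: backref(off=2, len=1). Copied 'X' from pos 1. Output: "XXTX"
Token 5: backref(off=2, len=5) (overlapping!). Copied 'TXTXT' from pos 2. Output: "XXTXTXTXT"
Token 6: backref(off=1, len=2) (overlapping!). Copied 'TT' from pos 8. Output: "XXTXTXTXTTT"
Token 7: literal('P'). Output: "XXTXTXTXTTTP"
Token 8: backref(off=8, len=3). Copied 'TXT' from pos 4. Output: "XXTXTXTXTTTPTXT"

Answer: XXTXTXTXTTTPTXT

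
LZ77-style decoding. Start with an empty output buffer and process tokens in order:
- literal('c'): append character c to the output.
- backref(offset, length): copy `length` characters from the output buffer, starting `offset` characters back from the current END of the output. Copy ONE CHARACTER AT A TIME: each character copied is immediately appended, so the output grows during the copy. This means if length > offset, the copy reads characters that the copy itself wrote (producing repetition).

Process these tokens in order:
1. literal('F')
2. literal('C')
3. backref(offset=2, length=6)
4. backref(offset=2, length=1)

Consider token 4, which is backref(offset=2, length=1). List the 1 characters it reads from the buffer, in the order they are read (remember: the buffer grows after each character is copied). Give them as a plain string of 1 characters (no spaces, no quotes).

Answer: F

Derivation:
Token 1: literal('F'). Output: "F"
Token 2: literal('C'). Output: "FC"
Token 3: backref(off=2, len=6) (overlapping!). Copied 'FCFCFC' from pos 0. Output: "FCFCFCFC"
Token 4: backref(off=2, len=1). Buffer before: "FCFCFCFC" (len 8)
  byte 1: read out[6]='F', append. Buffer now: "FCFCFCFCF"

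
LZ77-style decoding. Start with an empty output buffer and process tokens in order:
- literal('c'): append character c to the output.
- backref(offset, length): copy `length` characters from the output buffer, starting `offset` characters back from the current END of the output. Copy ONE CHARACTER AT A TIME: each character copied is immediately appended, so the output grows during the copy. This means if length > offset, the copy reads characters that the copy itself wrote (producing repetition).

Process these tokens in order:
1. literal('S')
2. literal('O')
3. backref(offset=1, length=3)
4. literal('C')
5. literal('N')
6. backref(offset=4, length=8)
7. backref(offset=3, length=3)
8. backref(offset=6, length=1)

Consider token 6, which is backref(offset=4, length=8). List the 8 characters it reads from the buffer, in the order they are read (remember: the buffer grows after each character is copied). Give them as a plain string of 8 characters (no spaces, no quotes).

Token 1: literal('S'). Output: "S"
Token 2: literal('O'). Output: "SO"
Token 3: backref(off=1, len=3) (overlapping!). Copied 'OOO' from pos 1. Output: "SOOOO"
Token 4: literal('C'). Output: "SOOOOC"
Token 5: literal('N'). Output: "SOOOOCN"
Token 6: backref(off=4, len=8). Buffer before: "SOOOOCN" (len 7)
  byte 1: read out[3]='O', append. Buffer now: "SOOOOCNO"
  byte 2: read out[4]='O', append. Buffer now: "SOOOOCNOO"
  byte 3: read out[5]='C', append. Buffer now: "SOOOOCNOOC"
  byte 4: read out[6]='N', append. Buffer now: "SOOOOCNOOCN"
  byte 5: read out[7]='O', append. Buffer now: "SOOOOCNOOCNO"
  byte 6: read out[8]='O', append. Buffer now: "SOOOOCNOOCNOO"
  byte 7: read out[9]='C', append. Buffer now: "SOOOOCNOOCNOOC"
  byte 8: read out[10]='N', append. Buffer now: "SOOOOCNOOCNOOCN"

Answer: OOCNOOCN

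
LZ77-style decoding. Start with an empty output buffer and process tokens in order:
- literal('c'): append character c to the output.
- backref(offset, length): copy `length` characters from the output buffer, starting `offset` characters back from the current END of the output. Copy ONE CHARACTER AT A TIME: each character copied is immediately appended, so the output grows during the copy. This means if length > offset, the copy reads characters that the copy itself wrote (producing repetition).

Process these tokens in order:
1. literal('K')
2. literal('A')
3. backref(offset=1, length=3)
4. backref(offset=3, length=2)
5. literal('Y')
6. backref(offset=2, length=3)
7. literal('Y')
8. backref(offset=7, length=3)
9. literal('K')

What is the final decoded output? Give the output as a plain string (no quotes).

Answer: KAAAAAAYAYAYAAYK

Derivation:
Token 1: literal('K'). Output: "K"
Token 2: literal('A'). Output: "KA"
Token 3: backref(off=1, len=3) (overlapping!). Copied 'AAA' from pos 1. Output: "KAAAA"
Token 4: backref(off=3, len=2). Copied 'AA' from pos 2. Output: "KAAAAAA"
Token 5: literal('Y'). Output: "KAAAAAAY"
Token 6: backref(off=2, len=3) (overlapping!). Copied 'AYA' from pos 6. Output: "KAAAAAAYAYA"
Token 7: literal('Y'). Output: "KAAAAAAYAYAY"
Token 8: backref(off=7, len=3). Copied 'AAY' from pos 5. Output: "KAAAAAAYAYAYAAY"
Token 9: literal('K'). Output: "KAAAAAAYAYAYAAYK"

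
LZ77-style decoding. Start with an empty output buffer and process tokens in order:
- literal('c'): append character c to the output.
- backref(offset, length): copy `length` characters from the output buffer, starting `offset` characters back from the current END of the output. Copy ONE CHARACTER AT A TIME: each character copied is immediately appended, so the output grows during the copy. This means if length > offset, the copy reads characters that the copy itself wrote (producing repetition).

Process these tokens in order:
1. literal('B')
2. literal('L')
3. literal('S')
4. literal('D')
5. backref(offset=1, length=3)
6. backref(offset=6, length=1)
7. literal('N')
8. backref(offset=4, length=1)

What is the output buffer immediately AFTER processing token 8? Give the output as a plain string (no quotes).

Token 1: literal('B'). Output: "B"
Token 2: literal('L'). Output: "BL"
Token 3: literal('S'). Output: "BLS"
Token 4: literal('D'). Output: "BLSD"
Token 5: backref(off=1, len=3) (overlapping!). Copied 'DDD' from pos 3. Output: "BLSDDDD"
Token 6: backref(off=6, len=1). Copied 'L' from pos 1. Output: "BLSDDDDL"
Token 7: literal('N'). Output: "BLSDDDDLN"
Token 8: backref(off=4, len=1). Copied 'D' from pos 5. Output: "BLSDDDDLND"

Answer: BLSDDDDLND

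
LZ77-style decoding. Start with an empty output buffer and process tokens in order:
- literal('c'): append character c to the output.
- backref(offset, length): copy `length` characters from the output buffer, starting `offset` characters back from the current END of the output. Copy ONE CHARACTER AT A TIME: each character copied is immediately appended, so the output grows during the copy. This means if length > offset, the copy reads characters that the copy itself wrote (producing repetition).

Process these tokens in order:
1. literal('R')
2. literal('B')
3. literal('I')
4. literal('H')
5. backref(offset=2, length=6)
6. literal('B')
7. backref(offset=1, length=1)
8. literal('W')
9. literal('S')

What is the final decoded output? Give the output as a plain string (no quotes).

Answer: RBIHIHIHIHBBWS

Derivation:
Token 1: literal('R'). Output: "R"
Token 2: literal('B'). Output: "RB"
Token 3: literal('I'). Output: "RBI"
Token 4: literal('H'). Output: "RBIH"
Token 5: backref(off=2, len=6) (overlapping!). Copied 'IHIHIH' from pos 2. Output: "RBIHIHIHIH"
Token 6: literal('B'). Output: "RBIHIHIHIHB"
Token 7: backref(off=1, len=1). Copied 'B' from pos 10. Output: "RBIHIHIHIHBB"
Token 8: literal('W'). Output: "RBIHIHIHIHBBW"
Token 9: literal('S'). Output: "RBIHIHIHIHBBWS"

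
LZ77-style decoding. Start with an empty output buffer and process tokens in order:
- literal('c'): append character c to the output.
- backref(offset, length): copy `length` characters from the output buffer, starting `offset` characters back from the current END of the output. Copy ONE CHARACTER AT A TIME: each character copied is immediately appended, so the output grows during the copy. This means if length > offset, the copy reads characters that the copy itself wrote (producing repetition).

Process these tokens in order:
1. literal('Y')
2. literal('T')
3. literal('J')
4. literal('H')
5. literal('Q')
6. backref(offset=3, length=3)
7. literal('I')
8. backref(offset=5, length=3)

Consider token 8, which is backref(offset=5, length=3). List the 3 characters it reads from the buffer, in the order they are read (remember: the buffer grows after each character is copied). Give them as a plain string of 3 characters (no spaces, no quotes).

Token 1: literal('Y'). Output: "Y"
Token 2: literal('T'). Output: "YT"
Token 3: literal('J'). Output: "YTJ"
Token 4: literal('H'). Output: "YTJH"
Token 5: literal('Q'). Output: "YTJHQ"
Token 6: backref(off=3, len=3). Copied 'JHQ' from pos 2. Output: "YTJHQJHQ"
Token 7: literal('I'). Output: "YTJHQJHQI"
Token 8: backref(off=5, len=3). Buffer before: "YTJHQJHQI" (len 9)
  byte 1: read out[4]='Q', append. Buffer now: "YTJHQJHQIQ"
  byte 2: read out[5]='J', append. Buffer now: "YTJHQJHQIQJ"
  byte 3: read out[6]='H', append. Buffer now: "YTJHQJHQIQJH"

Answer: QJH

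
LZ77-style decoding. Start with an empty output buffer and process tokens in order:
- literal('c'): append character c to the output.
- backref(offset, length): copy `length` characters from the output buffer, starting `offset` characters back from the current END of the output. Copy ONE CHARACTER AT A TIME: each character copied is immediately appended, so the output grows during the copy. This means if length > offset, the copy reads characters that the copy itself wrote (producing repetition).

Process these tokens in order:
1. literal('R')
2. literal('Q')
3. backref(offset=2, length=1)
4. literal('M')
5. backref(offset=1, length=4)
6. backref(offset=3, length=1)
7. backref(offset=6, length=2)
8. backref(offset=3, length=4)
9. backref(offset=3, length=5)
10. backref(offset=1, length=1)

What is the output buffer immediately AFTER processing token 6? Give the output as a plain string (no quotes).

Answer: RQRMMMMMM

Derivation:
Token 1: literal('R'). Output: "R"
Token 2: literal('Q'). Output: "RQ"
Token 3: backref(off=2, len=1). Copied 'R' from pos 0. Output: "RQR"
Token 4: literal('M'). Output: "RQRM"
Token 5: backref(off=1, len=4) (overlapping!). Copied 'MMMM' from pos 3. Output: "RQRMMMMM"
Token 6: backref(off=3, len=1). Copied 'M' from pos 5. Output: "RQRMMMMMM"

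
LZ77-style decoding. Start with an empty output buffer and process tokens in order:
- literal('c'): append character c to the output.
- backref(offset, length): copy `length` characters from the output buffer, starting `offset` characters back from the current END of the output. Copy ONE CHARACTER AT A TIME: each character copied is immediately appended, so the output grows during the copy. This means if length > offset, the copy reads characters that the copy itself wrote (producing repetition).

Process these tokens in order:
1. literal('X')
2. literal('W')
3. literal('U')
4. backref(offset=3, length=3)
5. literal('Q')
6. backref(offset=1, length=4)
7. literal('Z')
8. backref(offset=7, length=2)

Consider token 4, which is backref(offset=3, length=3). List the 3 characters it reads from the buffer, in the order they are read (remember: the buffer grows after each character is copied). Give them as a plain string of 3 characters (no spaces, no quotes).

Token 1: literal('X'). Output: "X"
Token 2: literal('W'). Output: "XW"
Token 3: literal('U'). Output: "XWU"
Token 4: backref(off=3, len=3). Buffer before: "XWU" (len 3)
  byte 1: read out[0]='X', append. Buffer now: "XWUX"
  byte 2: read out[1]='W', append. Buffer now: "XWUXW"
  byte 3: read out[2]='U', append. Buffer now: "XWUXWU"

Answer: XWU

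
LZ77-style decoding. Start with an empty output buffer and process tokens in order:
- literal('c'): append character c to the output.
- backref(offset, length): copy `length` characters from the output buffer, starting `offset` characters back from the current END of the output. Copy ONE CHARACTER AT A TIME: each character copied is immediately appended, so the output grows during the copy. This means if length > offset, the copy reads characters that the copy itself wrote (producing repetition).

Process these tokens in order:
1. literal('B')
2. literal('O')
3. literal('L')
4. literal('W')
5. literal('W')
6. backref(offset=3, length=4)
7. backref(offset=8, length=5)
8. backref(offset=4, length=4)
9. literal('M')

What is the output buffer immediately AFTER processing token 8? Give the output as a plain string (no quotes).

Answer: BOLWWLWWLOLWWLLWWL

Derivation:
Token 1: literal('B'). Output: "B"
Token 2: literal('O'). Output: "BO"
Token 3: literal('L'). Output: "BOL"
Token 4: literal('W'). Output: "BOLW"
Token 5: literal('W'). Output: "BOLWW"
Token 6: backref(off=3, len=4) (overlapping!). Copied 'LWWL' from pos 2. Output: "BOLWWLWWL"
Token 7: backref(off=8, len=5). Copied 'OLWWL' from pos 1. Output: "BOLWWLWWLOLWWL"
Token 8: backref(off=4, len=4). Copied 'LWWL' from pos 10. Output: "BOLWWLWWLOLWWLLWWL"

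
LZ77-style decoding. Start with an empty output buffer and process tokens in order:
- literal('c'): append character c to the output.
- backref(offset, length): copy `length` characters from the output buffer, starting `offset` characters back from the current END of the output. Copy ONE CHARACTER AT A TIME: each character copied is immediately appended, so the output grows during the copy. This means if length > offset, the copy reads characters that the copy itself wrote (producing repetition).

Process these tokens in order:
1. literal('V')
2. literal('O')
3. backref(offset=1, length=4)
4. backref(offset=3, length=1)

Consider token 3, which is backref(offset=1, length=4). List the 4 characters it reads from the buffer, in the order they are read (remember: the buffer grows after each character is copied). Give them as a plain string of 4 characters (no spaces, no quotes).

Token 1: literal('V'). Output: "V"
Token 2: literal('O'). Output: "VO"
Token 3: backref(off=1, len=4). Buffer before: "VO" (len 2)
  byte 1: read out[1]='O', append. Buffer now: "VOO"
  byte 2: read out[2]='O', append. Buffer now: "VOOO"
  byte 3: read out[3]='O', append. Buffer now: "VOOOO"
  byte 4: read out[4]='O', append. Buffer now: "VOOOOO"

Answer: OOOO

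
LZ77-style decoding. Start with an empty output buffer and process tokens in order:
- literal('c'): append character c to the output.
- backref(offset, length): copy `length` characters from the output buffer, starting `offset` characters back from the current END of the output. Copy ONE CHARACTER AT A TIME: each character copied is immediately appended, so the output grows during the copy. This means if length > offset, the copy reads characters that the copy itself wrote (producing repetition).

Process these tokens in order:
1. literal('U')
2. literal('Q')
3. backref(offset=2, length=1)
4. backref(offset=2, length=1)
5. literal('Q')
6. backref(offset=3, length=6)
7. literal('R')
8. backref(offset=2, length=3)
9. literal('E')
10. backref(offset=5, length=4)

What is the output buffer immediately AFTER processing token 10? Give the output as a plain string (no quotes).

Answer: UQUQQUQQUQQRQRQERQRQ

Derivation:
Token 1: literal('U'). Output: "U"
Token 2: literal('Q'). Output: "UQ"
Token 3: backref(off=2, len=1). Copied 'U' from pos 0. Output: "UQU"
Token 4: backref(off=2, len=1). Copied 'Q' from pos 1. Output: "UQUQ"
Token 5: literal('Q'). Output: "UQUQQ"
Token 6: backref(off=3, len=6) (overlapping!). Copied 'UQQUQQ' from pos 2. Output: "UQUQQUQQUQQ"
Token 7: literal('R'). Output: "UQUQQUQQUQQR"
Token 8: backref(off=2, len=3) (overlapping!). Copied 'QRQ' from pos 10. Output: "UQUQQUQQUQQRQRQ"
Token 9: literal('E'). Output: "UQUQQUQQUQQRQRQE"
Token 10: backref(off=5, len=4). Copied 'RQRQ' from pos 11. Output: "UQUQQUQQUQQRQRQERQRQ"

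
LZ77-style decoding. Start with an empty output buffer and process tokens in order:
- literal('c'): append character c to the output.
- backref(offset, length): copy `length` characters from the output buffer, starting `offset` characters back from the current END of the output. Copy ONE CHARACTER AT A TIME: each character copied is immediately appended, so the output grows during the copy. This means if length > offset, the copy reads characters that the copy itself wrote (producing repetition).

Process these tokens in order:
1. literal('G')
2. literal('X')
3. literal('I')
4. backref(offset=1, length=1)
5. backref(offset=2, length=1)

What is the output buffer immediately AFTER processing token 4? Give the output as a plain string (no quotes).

Token 1: literal('G'). Output: "G"
Token 2: literal('X'). Output: "GX"
Token 3: literal('I'). Output: "GXI"
Token 4: backref(off=1, len=1). Copied 'I' from pos 2. Output: "GXII"

Answer: GXII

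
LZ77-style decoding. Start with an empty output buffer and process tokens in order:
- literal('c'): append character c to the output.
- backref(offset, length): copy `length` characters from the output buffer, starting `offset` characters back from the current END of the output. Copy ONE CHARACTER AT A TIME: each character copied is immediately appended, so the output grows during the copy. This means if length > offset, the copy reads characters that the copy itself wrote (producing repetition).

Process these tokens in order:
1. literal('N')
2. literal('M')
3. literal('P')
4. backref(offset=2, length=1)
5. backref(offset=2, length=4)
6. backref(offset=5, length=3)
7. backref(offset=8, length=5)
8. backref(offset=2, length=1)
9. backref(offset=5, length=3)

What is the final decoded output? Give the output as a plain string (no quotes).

Token 1: literal('N'). Output: "N"
Token 2: literal('M'). Output: "NM"
Token 3: literal('P'). Output: "NMP"
Token 4: backref(off=2, len=1). Copied 'M' from pos 1. Output: "NMPM"
Token 5: backref(off=2, len=4) (overlapping!). Copied 'PMPM' from pos 2. Output: "NMPMPMPM"
Token 6: backref(off=5, len=3). Copied 'MPM' from pos 3. Output: "NMPMPMPMMPM"
Token 7: backref(off=8, len=5). Copied 'MPMPM' from pos 3. Output: "NMPMPMPMMPMMPMPM"
Token 8: backref(off=2, len=1). Copied 'P' from pos 14. Output: "NMPMPMPMMPMMPMPMP"
Token 9: backref(off=5, len=3). Copied 'PMP' from pos 12. Output: "NMPMPMPMMPMMPMPMPPMP"

Answer: NMPMPMPMMPMMPMPMPPMP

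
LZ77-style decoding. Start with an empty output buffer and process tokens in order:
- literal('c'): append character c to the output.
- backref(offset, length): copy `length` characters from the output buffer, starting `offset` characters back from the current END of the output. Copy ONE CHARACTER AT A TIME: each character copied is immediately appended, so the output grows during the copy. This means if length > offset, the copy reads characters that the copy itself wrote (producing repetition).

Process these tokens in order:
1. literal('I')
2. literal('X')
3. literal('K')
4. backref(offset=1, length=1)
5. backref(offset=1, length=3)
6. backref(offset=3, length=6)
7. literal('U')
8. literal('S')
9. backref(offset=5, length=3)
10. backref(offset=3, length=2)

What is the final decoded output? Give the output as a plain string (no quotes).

Answer: IXKKKKKKKKKKKUSKKKKK

Derivation:
Token 1: literal('I'). Output: "I"
Token 2: literal('X'). Output: "IX"
Token 3: literal('K'). Output: "IXK"
Token 4: backref(off=1, len=1). Copied 'K' from pos 2. Output: "IXKK"
Token 5: backref(off=1, len=3) (overlapping!). Copied 'KKK' from pos 3. Output: "IXKKKKK"
Token 6: backref(off=3, len=6) (overlapping!). Copied 'KKKKKK' from pos 4. Output: "IXKKKKKKKKKKK"
Token 7: literal('U'). Output: "IXKKKKKKKKKKKU"
Token 8: literal('S'). Output: "IXKKKKKKKKKKKUS"
Token 9: backref(off=5, len=3). Copied 'KKK' from pos 10. Output: "IXKKKKKKKKKKKUSKKK"
Token 10: backref(off=3, len=2). Copied 'KK' from pos 15. Output: "IXKKKKKKKKKKKUSKKKKK"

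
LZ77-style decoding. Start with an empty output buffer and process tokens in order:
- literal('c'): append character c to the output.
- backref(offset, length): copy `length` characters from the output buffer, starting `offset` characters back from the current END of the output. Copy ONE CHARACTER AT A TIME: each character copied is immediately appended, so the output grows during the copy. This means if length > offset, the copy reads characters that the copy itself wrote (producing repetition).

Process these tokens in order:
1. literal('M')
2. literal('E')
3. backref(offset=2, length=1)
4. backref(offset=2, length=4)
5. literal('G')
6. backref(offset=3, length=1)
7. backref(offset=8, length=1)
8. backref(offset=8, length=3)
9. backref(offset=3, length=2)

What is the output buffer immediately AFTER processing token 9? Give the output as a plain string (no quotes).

Token 1: literal('M'). Output: "M"
Token 2: literal('E'). Output: "ME"
Token 3: backref(off=2, len=1). Copied 'M' from pos 0. Output: "MEM"
Token 4: backref(off=2, len=4) (overlapping!). Copied 'EMEM' from pos 1. Output: "MEMEMEM"
Token 5: literal('G'). Output: "MEMEMEMG"
Token 6: backref(off=3, len=1). Copied 'E' from pos 5. Output: "MEMEMEMGE"
Token 7: backref(off=8, len=1). Copied 'E' from pos 1. Output: "MEMEMEMGEE"
Token 8: backref(off=8, len=3). Copied 'MEM' from pos 2. Output: "MEMEMEMGEEMEM"
Token 9: backref(off=3, len=2). Copied 'ME' from pos 10. Output: "MEMEMEMGEEMEMME"

Answer: MEMEMEMGEEMEMME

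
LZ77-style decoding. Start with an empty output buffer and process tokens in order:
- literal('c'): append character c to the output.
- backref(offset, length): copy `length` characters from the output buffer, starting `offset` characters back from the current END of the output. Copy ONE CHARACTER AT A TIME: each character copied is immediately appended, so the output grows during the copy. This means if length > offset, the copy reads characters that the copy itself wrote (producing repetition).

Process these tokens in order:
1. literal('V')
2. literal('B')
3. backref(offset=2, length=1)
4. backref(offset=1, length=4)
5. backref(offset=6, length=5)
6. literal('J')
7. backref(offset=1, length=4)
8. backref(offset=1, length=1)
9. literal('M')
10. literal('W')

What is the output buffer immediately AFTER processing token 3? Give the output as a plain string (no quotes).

Answer: VBV

Derivation:
Token 1: literal('V'). Output: "V"
Token 2: literal('B'). Output: "VB"
Token 3: backref(off=2, len=1). Copied 'V' from pos 0. Output: "VBV"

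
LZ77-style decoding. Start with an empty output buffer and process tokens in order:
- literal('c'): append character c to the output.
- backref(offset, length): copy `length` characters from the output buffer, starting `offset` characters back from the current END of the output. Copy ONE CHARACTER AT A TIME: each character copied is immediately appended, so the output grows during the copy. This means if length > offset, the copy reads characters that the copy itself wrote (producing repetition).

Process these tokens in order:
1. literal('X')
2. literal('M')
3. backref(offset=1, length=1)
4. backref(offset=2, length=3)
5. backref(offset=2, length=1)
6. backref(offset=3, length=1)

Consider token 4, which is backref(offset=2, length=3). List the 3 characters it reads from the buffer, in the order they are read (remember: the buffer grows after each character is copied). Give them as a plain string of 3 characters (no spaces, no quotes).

Answer: MMM

Derivation:
Token 1: literal('X'). Output: "X"
Token 2: literal('M'). Output: "XM"
Token 3: backref(off=1, len=1). Copied 'M' from pos 1. Output: "XMM"
Token 4: backref(off=2, len=3). Buffer before: "XMM" (len 3)
  byte 1: read out[1]='M', append. Buffer now: "XMMM"
  byte 2: read out[2]='M', append. Buffer now: "XMMMM"
  byte 3: read out[3]='M', append. Buffer now: "XMMMMM"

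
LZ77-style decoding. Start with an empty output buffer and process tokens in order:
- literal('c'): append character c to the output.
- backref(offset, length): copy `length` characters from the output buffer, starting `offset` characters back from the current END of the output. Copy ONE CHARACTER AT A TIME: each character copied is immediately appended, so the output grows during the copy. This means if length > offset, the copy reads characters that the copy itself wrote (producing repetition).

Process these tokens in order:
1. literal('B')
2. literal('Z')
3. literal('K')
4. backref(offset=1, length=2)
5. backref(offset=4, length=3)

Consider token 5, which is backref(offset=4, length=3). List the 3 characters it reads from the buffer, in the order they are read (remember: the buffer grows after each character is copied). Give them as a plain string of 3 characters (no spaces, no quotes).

Token 1: literal('B'). Output: "B"
Token 2: literal('Z'). Output: "BZ"
Token 3: literal('K'). Output: "BZK"
Token 4: backref(off=1, len=2) (overlapping!). Copied 'KK' from pos 2. Output: "BZKKK"
Token 5: backref(off=4, len=3). Buffer before: "BZKKK" (len 5)
  byte 1: read out[1]='Z', append. Buffer now: "BZKKKZ"
  byte 2: read out[2]='K', append. Buffer now: "BZKKKZK"
  byte 3: read out[3]='K', append. Buffer now: "BZKKKZKK"

Answer: ZKK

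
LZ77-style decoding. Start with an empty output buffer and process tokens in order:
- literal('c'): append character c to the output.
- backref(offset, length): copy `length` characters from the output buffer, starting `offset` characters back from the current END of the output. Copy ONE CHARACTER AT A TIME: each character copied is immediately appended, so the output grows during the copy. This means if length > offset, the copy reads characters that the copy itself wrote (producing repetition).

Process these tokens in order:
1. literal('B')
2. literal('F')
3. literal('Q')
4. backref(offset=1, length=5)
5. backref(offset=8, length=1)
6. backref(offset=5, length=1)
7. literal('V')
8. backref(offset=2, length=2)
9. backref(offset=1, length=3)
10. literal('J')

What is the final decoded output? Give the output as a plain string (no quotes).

Answer: BFQQQQQQBQVQVVVVJ

Derivation:
Token 1: literal('B'). Output: "B"
Token 2: literal('F'). Output: "BF"
Token 3: literal('Q'). Output: "BFQ"
Token 4: backref(off=1, len=5) (overlapping!). Copied 'QQQQQ' from pos 2. Output: "BFQQQQQQ"
Token 5: backref(off=8, len=1). Copied 'B' from pos 0. Output: "BFQQQQQQB"
Token 6: backref(off=5, len=1). Copied 'Q' from pos 4. Output: "BFQQQQQQBQ"
Token 7: literal('V'). Output: "BFQQQQQQBQV"
Token 8: backref(off=2, len=2). Copied 'QV' from pos 9. Output: "BFQQQQQQBQVQV"
Token 9: backref(off=1, len=3) (overlapping!). Copied 'VVV' from pos 12. Output: "BFQQQQQQBQVQVVVV"
Token 10: literal('J'). Output: "BFQQQQQQBQVQVVVVJ"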